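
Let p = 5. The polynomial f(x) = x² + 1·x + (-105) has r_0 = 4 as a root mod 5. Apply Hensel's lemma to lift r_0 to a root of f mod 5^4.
r_3 = 44 (mod 625)

Hensel: r_{i+1} = r_i − f(r_i)·(f′(r_i))^{-1} mod 5^{i+2}, f′(x) = 2x + 1. Iterate:
  r_0 = 4 (mod 5)
  r_1 = 19 (mod 25)
  r_2 = 44 (mod 125)
  r_3 = 44 (mod 625)
Final: r = 44 satisfies f(r) ≡ 0 mod 5^4.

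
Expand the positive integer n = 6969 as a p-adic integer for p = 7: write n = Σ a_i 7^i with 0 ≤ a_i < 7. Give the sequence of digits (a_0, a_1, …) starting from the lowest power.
(a_0, a_1, …) = (4, 1, 2, 6, 2)

Repeated division by 7 gives the digits low-to-high: 6969 = 4 + 1·7^1 + 2·7^2 + 6·7^3 + 2·7^4. Digit sequence: (4, 1, 2, 6, 2).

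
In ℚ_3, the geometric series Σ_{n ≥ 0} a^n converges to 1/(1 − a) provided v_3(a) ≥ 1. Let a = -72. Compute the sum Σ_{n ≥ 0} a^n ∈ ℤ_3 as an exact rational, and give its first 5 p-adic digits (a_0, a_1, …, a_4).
Σ a^n = 1/(1 − a) = 1/73;  first 5 digits = (1, 0, 1, 0, 0)

v_3(a) = 2 ≥ 1, so the series converges in ℤ_3 to 1/(1 − a) = 1/(1 − (-72)) = 1/73. Expand this rational in ℤ_3: compute digits iteratively via d_i = x_i mod 3, x_{i+1} = (x_i − d_i)/3. The first 5 digits are (1, 0, 1, 0, 0).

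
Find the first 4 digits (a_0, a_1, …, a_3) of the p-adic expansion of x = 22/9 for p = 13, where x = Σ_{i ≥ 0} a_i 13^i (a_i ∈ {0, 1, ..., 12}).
(a_0, …, a_3) = (1, 3, 7, 11)

v_13(22/9) = 0 (numerator and denominator both coprime to 13), so x ∈ ℤ_13^×. Compute digits iteratively via a_i = x_i mod 13, x_{i+1} = (x_i − a_i)/13, with x_0 = x:
  x_0 = 22/9;  a_0 = 1;  x_1 = (x_0 − 1)/13 = 1/9
  x_1 = 1/9;  a_1 = 3;  x_2 = (x_1 − 3)/13 = -2/9
  x_2 = -2/9;  a_2 = 7;  x_3 = (x_2 − 7)/13 = -5/9
  x_3 = -5/9;  a_3 = 11;  x_4 = (x_3 − 11)/13 = -8/9
Digits: (1, 3, 7, 11).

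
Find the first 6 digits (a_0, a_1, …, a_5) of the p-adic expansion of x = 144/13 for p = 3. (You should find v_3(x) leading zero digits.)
(a_0, …, a_5) = (0, 0, 1, 1, 2, 2)

v_3(144/13) = 2, so a_0 = ... = a_1 = 0. Factor out: x = 3^2 · u with u = 16/13 a unit in ℤ_3. Expand u iteratively via a_{v+i} = u_i mod 3, u_{i+1} = (u_i − a_{v+i})/3:
  u_0 = 16/13;  a_2 = 1;  u_1 = (u_0 − 1)/3 = 1/13
  u_1 = 1/13;  a_3 = 1;  u_2 = (u_1 − 1)/3 = -4/13
  u_2 = -4/13;  a_4 = 2;  u_3 = (u_2 − 2)/3 = -10/13
  u_3 = -10/13;  a_5 = 2;  u_4 = (u_3 − 2)/3 = -12/13
Digits: (0, 0, 1, 1, 2, 2).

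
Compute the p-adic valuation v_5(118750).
v_5(118750) = 5

v_5(n) is the largest exponent k such that 5^k divides n. Factor out: 118750 = 5^5 · 38. (Sign doesn't affect v_p.) So v_5(118750) = 5.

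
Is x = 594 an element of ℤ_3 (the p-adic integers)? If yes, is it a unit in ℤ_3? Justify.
x ∈ ℤ_3 but not a unit; v_3(x) = 3 > 0

ℤ_3 = {x ∈ ℚ_3 : v_3(x) ≥ 0} and ℤ_3^× = {x ∈ ℤ_3 : v_3(x) = 0}. Here v_3(594) = v_3(num) − v_3(den) = 3; compare against these criteria.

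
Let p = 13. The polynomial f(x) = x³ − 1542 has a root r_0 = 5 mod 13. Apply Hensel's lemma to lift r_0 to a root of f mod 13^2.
r_1 = 96 (mod 169)

Hensel: r_{i+1} = r_i − f(r_i)/f′(r_i) mod 13^{i+2}, where f′(x) = 3x². Iterate:
  r_0 = 5 (mod 13)
  r_1 = 96 (mod 169)
Final: r = 96 with f(r) ≡ 0 mod 13^2.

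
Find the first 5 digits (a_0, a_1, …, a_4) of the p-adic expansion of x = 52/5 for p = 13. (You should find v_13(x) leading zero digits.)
(a_0, …, a_4) = (0, 6, 10, 7, 2)

v_13(52/5) = 1, so a_0 = ... = a_0 = 0. Factor out: x = 13^1 · u with u = 4/5 a unit in ℤ_13. Expand u iteratively via a_{v+i} = u_i mod 13, u_{i+1} = (u_i − a_{v+i})/13:
  u_0 = 4/5;  a_1 = 6;  u_1 = (u_0 − 6)/13 = -2/5
  u_1 = -2/5;  a_2 = 10;  u_2 = (u_1 − 10)/13 = -4/5
  u_2 = -4/5;  a_3 = 7;  u_3 = (u_2 − 7)/13 = -3/5
  u_3 = -3/5;  a_4 = 2;  u_4 = (u_3 − 2)/13 = -1/5
Digits: (0, 6, 10, 7, 2).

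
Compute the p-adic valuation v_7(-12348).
v_7(-12348) = 3

v_7(n) is the largest exponent k such that 7^k divides n. Factor out: -12348 = -7^3 · 36. (Sign doesn't affect v_p.) So v_7(-12348) = 3.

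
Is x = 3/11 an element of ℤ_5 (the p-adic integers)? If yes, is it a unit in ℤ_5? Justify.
x ∈ ℤ_5^× (unit); v_5(x) = 0

ℤ_5 = {x ∈ ℚ_5 : v_5(x) ≥ 0} and ℤ_5^× = {x ∈ ℤ_5 : v_5(x) = 0}. Here v_5(3/11) = v_5(num) − v_5(den) = 0; compare against these criteria.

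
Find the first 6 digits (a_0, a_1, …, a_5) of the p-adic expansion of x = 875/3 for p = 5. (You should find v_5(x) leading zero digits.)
(a_0, …, a_5) = (0, 0, 0, 4, 3, 1)

v_5(875/3) = 3, so a_0 = ... = a_2 = 0. Factor out: x = 5^3 · u with u = 7/3 a unit in ℤ_5. Expand u iteratively via a_{v+i} = u_i mod 5, u_{i+1} = (u_i − a_{v+i})/5:
  u_0 = 7/3;  a_3 = 4;  u_1 = (u_0 − 4)/5 = -1/3
  u_1 = -1/3;  a_4 = 3;  u_2 = (u_1 − 3)/5 = -2/3
  u_2 = -2/3;  a_5 = 1;  u_3 = (u_2 − 1)/5 = -1/3
Digits: (0, 0, 0, 4, 3, 1).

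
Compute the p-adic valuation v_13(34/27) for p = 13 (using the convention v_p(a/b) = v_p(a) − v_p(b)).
v_13(34/27) = 0

Factor powers of 13 from the numerator and denominator of the reduced fraction: 34 = 13^0 · 34 and 27 = 13^0 · 27. Apply v_p(a/b) = v_p(a) − v_p(b): v_13(34/27) = 0 − 0 = 0.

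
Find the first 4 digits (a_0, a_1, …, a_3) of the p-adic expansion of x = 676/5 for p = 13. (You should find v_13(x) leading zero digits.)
(a_0, …, a_3) = (0, 0, 6, 10)

v_13(676/5) = 2, so a_0 = ... = a_1 = 0. Factor out: x = 13^2 · u with u = 4/5 a unit in ℤ_13. Expand u iteratively via a_{v+i} = u_i mod 13, u_{i+1} = (u_i − a_{v+i})/13:
  u_0 = 4/5;  a_2 = 6;  u_1 = (u_0 − 6)/13 = -2/5
  u_1 = -2/5;  a_3 = 10;  u_2 = (u_1 − 10)/13 = -4/5
Digits: (0, 0, 6, 10).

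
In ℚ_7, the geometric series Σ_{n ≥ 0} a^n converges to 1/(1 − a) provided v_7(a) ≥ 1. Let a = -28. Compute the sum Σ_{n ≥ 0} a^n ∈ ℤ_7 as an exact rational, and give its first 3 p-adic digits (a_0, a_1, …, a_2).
Σ a^n = 1/(1 − a) = 1/29;  first 3 digits = (1, 3, 1)

v_7(a) = 1 ≥ 1, so the series converges in ℤ_7 to 1/(1 − a) = 1/(1 − (-28)) = 1/29. Expand this rational in ℤ_7: compute digits iteratively via d_i = x_i mod 7, x_{i+1} = (x_i − d_i)/7. The first 3 digits are (1, 3, 1).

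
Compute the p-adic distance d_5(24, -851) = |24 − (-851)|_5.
d_5(24, -851) = 1/125

Step 1 — x − y = 24 − (-851) = 875. Step 2 — v_5(875) = 3 (factor: 875 = (5^3 · 7); the sign does not affect v_p). Step 3 — |x − y|_5 = 5^{-3} = 1/125.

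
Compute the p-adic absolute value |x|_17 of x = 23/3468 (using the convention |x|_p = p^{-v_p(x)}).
|23/3468|_17 = 289

Step 1 — compute v_17(x) by factoring powers of 17 out of the numerator and denominator: v_17(23/3468) = -2. Step 2 — apply |x|_p = p^{-v_p(x)} = 17^{2} = 289.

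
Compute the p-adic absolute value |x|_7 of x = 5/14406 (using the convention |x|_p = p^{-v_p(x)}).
|5/14406|_7 = 2401

Step 1 — compute v_7(x) by factoring powers of 7 out of the numerator and denominator: v_7(5/14406) = -4. Step 2 — apply |x|_p = p^{-v_p(x)} = 7^{4} = 2401.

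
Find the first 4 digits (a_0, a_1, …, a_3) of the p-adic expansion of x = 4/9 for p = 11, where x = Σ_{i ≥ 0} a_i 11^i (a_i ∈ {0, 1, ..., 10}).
(a_0, …, a_3) = (9, 9, 4, 2)

v_11(4/9) = 0 (numerator and denominator both coprime to 11), so x ∈ ℤ_11^×. Compute digits iteratively via a_i = x_i mod 11, x_{i+1} = (x_i − a_i)/11, with x_0 = x:
  x_0 = 4/9;  a_0 = 9;  x_1 = (x_0 − 9)/11 = -7/9
  x_1 = -7/9;  a_1 = 9;  x_2 = (x_1 − 9)/11 = -8/9
  x_2 = -8/9;  a_2 = 4;  x_3 = (x_2 − 4)/11 = -4/9
  x_3 = -4/9;  a_3 = 2;  x_4 = (x_3 − 2)/11 = -2/9
Digits: (9, 9, 4, 2).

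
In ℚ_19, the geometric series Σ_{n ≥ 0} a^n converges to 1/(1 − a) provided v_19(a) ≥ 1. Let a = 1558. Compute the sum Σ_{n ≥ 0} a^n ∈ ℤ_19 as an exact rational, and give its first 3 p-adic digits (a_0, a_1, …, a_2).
Σ a^n = 1/(1 − a) = -1/1557;  first 3 digits = (1, 6, 2)

v_19(a) = 1 ≥ 1, so the series converges in ℤ_19 to 1/(1 − a) = 1/(1 − 1558) = -1/1557. Expand this rational in ℤ_19: compute digits iteratively via d_i = x_i mod 19, x_{i+1} = (x_i − d_i)/19. The first 3 digits are (1, 6, 2).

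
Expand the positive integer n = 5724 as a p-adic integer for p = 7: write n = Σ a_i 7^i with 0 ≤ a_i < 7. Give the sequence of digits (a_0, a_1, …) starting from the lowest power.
(a_0, a_1, …) = (5, 5, 4, 2, 2)

Repeated division by 7 gives the digits low-to-high: 5724 = 5 + 5·7^1 + 4·7^2 + 2·7^3 + 2·7^4. Digit sequence: (5, 5, 4, 2, 2).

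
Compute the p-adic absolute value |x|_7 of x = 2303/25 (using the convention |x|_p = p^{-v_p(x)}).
|2303/25|_7 = 1/49

Step 1 — compute v_7(x) by factoring powers of 7 out of the numerator and denominator: v_7(2303/25) = 2. Step 2 — apply |x|_p = p^{-v_p(x)} = 7^{-2} = 1/49.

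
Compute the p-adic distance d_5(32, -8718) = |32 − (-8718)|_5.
d_5(32, -8718) = 1/625

Step 1 — x − y = 32 − (-8718) = 8750. Step 2 — v_5(8750) = 4 (factor: 8750 = (5^4 · 14); the sign does not affect v_p). Step 3 — |x − y|_5 = 5^{-4} = 1/625.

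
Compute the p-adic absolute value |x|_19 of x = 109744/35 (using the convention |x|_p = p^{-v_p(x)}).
|109744/35|_19 = 1/6859

Step 1 — compute v_19(x) by factoring powers of 19 out of the numerator and denominator: v_19(109744/35) = 3. Step 2 — apply |x|_p = p^{-v_p(x)} = 19^{-3} = 1/6859.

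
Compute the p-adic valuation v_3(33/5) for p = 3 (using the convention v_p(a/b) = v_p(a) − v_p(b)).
v_3(33/5) = 1

Factor powers of 3 from the numerator and denominator of the reduced fraction: 33 = 3^1 · 11 and 5 = 3^0 · 5. Apply v_p(a/b) = v_p(a) − v_p(b): v_3(33/5) = 1 − 0 = 1.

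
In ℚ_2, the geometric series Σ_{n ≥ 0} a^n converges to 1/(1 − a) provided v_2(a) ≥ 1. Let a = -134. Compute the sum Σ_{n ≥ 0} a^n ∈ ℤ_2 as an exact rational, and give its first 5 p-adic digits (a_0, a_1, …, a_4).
Σ a^n = 1/(1 − a) = 1/135;  first 5 digits = (1, 1, 1, 0, 1)

v_2(a) = 1 ≥ 1, so the series converges in ℤ_2 to 1/(1 − a) = 1/(1 − (-134)) = 1/135. Expand this rational in ℤ_2: compute digits iteratively via d_i = x_i mod 2, x_{i+1} = (x_i − d_i)/2. The first 5 digits are (1, 1, 1, 0, 1).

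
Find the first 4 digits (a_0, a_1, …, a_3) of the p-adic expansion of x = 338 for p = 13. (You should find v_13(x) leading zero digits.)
(a_0, …, a_3) = (0, 0, 2, 0)

v_13(338) = 2, so a_0 = ... = a_1 = 0. Factor out: x = 13^2 · u with u = 2 a unit in ℤ_13. Expand u iteratively via a_{v+i} = u_i mod 13, u_{i+1} = (u_i − a_{v+i})/13:
  u_0 = 2;  a_2 = 2;  u_1 = (u_0 − 2)/13 = 0
  u_1 = 0;  a_3 = 0;  u_2 = (u_1 − 0)/13 = 0
Digits: (0, 0, 2, 0).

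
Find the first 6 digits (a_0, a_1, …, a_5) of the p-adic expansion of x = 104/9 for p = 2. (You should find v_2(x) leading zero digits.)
(a_0, …, a_5) = (0, 0, 0, 1, 0, 1)

v_2(104/9) = 3, so a_0 = ... = a_2 = 0. Factor out: x = 2^3 · u with u = 13/9 a unit in ℤ_2. Expand u iteratively via a_{v+i} = u_i mod 2, u_{i+1} = (u_i − a_{v+i})/2:
  u_0 = 13/9;  a_3 = 1;  u_1 = (u_0 − 1)/2 = 2/9
  u_1 = 2/9;  a_4 = 0;  u_2 = (u_1 − 0)/2 = 1/9
  u_2 = 1/9;  a_5 = 1;  u_3 = (u_2 − 1)/2 = -4/9
Digits: (0, 0, 0, 1, 0, 1).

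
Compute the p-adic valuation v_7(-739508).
v_7(-739508) = 5

v_7(n) is the largest exponent k such that 7^k divides n. Factor out: -739508 = -7^5 · 44. (Sign doesn't affect v_p.) So v_7(-739508) = 5.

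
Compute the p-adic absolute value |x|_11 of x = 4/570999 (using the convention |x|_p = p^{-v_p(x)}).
|4/570999|_11 = 14641

Step 1 — compute v_11(x) by factoring powers of 11 out of the numerator and denominator: v_11(4/570999) = -4. Step 2 — apply |x|_p = p^{-v_p(x)} = 11^{4} = 14641.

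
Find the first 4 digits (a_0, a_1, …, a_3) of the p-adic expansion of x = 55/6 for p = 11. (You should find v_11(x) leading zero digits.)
(a_0, …, a_3) = (0, 10, 1, 9)

v_11(55/6) = 1, so a_0 = ... = a_0 = 0. Factor out: x = 11^1 · u with u = 5/6 a unit in ℤ_11. Expand u iteratively via a_{v+i} = u_i mod 11, u_{i+1} = (u_i − a_{v+i})/11:
  u_0 = 5/6;  a_1 = 10;  u_1 = (u_0 − 10)/11 = -5/6
  u_1 = -5/6;  a_2 = 1;  u_2 = (u_1 − 1)/11 = -1/6
  u_2 = -1/6;  a_3 = 9;  u_3 = (u_2 − 9)/11 = -5/6
Digits: (0, 10, 1, 9).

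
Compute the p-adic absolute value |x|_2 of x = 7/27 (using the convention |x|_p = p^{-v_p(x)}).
|7/27|_2 = 1

Step 1 — compute v_2(x) by factoring powers of 2 out of the numerator and denominator: v_2(7/27) = 0. Step 2 — apply |x|_p = p^{-v_p(x)} = 2^{0} = 1.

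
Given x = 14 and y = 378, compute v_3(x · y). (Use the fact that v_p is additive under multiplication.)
v_3(5292) = 3

v_p(x) = 0 (factor: 14 = 3^0 · 14); v_p(y) = 3 (factor: 378 = 3^3 · 14). Additivity: v_p(xy) = v_p(x) + v_p(y) = 0 + 3 = 3. (Direct check: xy = 5292 = 3^3 · (196).)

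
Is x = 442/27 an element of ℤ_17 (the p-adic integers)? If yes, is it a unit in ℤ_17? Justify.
x ∈ ℤ_17 but not a unit; v_17(x) = 1 > 0

ℤ_17 = {x ∈ ℚ_17 : v_17(x) ≥ 0} and ℤ_17^× = {x ∈ ℤ_17 : v_17(x) = 0}. Here v_17(442/27) = v_17(num) − v_17(den) = 1; compare against these criteria.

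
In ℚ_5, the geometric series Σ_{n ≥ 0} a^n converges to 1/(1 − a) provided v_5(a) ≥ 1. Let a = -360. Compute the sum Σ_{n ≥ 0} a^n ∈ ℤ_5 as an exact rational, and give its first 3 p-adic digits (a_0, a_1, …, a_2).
Σ a^n = 1/(1 − a) = 1/361;  first 3 digits = (1, 3, 4)

v_5(a) = 1 ≥ 1, so the series converges in ℤ_5 to 1/(1 − a) = 1/(1 − (-360)) = 1/361. Expand this rational in ℤ_5: compute digits iteratively via d_i = x_i mod 5, x_{i+1} = (x_i − d_i)/5. The first 3 digits are (1, 3, 4).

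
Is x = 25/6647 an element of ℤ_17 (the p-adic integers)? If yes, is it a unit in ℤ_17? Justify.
x ∉ ℤ_17 (v_17(x) = -2 < 0)

ℤ_17 = {x ∈ ℚ_17 : v_17(x) ≥ 0} and ℤ_17^× = {x ∈ ℤ_17 : v_17(x) = 0}. Here v_17(25/6647) = v_17(num) − v_17(den) = -2; compare against these criteria.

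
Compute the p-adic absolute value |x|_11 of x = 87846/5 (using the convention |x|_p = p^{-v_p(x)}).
|87846/5|_11 = 1/14641

Step 1 — compute v_11(x) by factoring powers of 11 out of the numerator and denominator: v_11(87846/5) = 4. Step 2 — apply |x|_p = p^{-v_p(x)} = 11^{-4} = 1/14641.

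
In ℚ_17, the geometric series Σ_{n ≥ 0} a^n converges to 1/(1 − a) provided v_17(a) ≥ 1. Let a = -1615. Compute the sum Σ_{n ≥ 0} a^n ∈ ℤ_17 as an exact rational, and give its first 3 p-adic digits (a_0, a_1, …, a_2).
Σ a^n = 1/(1 − a) = 1/1616;  first 3 digits = (1, 7, 9)

v_17(a) = 1 ≥ 1, so the series converges in ℤ_17 to 1/(1 − a) = 1/(1 − (-1615)) = 1/1616. Expand this rational in ℤ_17: compute digits iteratively via d_i = x_i mod 17, x_{i+1} = (x_i − d_i)/17. The first 3 digits are (1, 7, 9).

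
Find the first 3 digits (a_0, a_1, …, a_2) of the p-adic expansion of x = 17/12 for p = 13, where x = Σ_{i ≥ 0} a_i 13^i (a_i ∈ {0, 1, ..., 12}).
(a_0, …, a_2) = (9, 7, 7)

v_13(17/12) = 0 (numerator and denominator both coprime to 13), so x ∈ ℤ_13^×. Compute digits iteratively via a_i = x_i mod 13, x_{i+1} = (x_i − a_i)/13, with x_0 = x:
  x_0 = 17/12;  a_0 = 9;  x_1 = (x_0 − 9)/13 = -7/12
  x_1 = -7/12;  a_1 = 7;  x_2 = (x_1 − 7)/13 = -7/12
  x_2 = -7/12;  a_2 = 7;  x_3 = (x_2 − 7)/13 = -7/12
Digits: (9, 7, 7).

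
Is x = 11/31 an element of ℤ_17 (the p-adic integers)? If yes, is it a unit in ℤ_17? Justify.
x ∈ ℤ_17^× (unit); v_17(x) = 0

ℤ_17 = {x ∈ ℚ_17 : v_17(x) ≥ 0} and ℤ_17^× = {x ∈ ℤ_17 : v_17(x) = 0}. Here v_17(11/31) = v_17(num) − v_17(den) = 0; compare against these criteria.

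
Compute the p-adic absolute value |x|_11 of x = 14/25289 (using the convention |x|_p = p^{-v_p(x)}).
|14/25289|_11 = 1331

Step 1 — compute v_11(x) by factoring powers of 11 out of the numerator and denominator: v_11(14/25289) = -3. Step 2 — apply |x|_p = p^{-v_p(x)} = 11^{3} = 1331.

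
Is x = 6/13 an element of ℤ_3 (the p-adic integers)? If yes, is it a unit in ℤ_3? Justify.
x ∈ ℤ_3 but not a unit; v_3(x) = 1 > 0

ℤ_3 = {x ∈ ℚ_3 : v_3(x) ≥ 0} and ℤ_3^× = {x ∈ ℤ_3 : v_3(x) = 0}. Here v_3(6/13) = v_3(num) − v_3(den) = 1; compare against these criteria.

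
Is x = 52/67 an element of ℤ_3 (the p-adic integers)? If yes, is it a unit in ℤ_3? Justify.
x ∈ ℤ_3^× (unit); v_3(x) = 0

ℤ_3 = {x ∈ ℚ_3 : v_3(x) ≥ 0} and ℤ_3^× = {x ∈ ℤ_3 : v_3(x) = 0}. Here v_3(52/67) = v_3(num) − v_3(den) = 0; compare against these criteria.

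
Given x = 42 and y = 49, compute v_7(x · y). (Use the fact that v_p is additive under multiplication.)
v_7(2058) = 3

v_p(x) = 1 (factor: 42 = 7^1 · 6); v_p(y) = 2 (factor: 49 = 7^2 · 1). Additivity: v_p(xy) = v_p(x) + v_p(y) = 1 + 2 = 3. (Direct check: xy = 2058 = 7^3 · (6).)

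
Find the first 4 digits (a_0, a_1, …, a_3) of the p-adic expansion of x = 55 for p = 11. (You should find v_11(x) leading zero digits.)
(a_0, …, a_3) = (0, 5, 0, 0)

v_11(55) = 1, so a_0 = ... = a_0 = 0. Factor out: x = 11^1 · u with u = 5 a unit in ℤ_11. Expand u iteratively via a_{v+i} = u_i mod 11, u_{i+1} = (u_i − a_{v+i})/11:
  u_0 = 5;  a_1 = 5;  u_1 = (u_0 − 5)/11 = 0
  u_1 = 0;  a_2 = 0;  u_2 = (u_1 − 0)/11 = 0
  u_2 = 0;  a_3 = 0;  u_3 = (u_2 − 0)/11 = 0
Digits: (0, 5, 0, 0).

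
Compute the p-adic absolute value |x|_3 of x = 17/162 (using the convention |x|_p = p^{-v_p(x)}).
|17/162|_3 = 81

Step 1 — compute v_3(x) by factoring powers of 3 out of the numerator and denominator: v_3(17/162) = -4. Step 2 — apply |x|_p = p^{-v_p(x)} = 3^{4} = 81.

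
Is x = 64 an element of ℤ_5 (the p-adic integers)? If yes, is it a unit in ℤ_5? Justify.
x ∈ ℤ_5^× (unit); v_5(x) = 0

ℤ_5 = {x ∈ ℚ_5 : v_5(x) ≥ 0} and ℤ_5^× = {x ∈ ℤ_5 : v_5(x) = 0}. Here v_5(64) = v_5(num) − v_5(den) = 0; compare against these criteria.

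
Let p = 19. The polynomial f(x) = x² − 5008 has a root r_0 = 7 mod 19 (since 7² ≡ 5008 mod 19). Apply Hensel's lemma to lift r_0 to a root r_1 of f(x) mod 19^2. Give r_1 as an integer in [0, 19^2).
r_1 = 26 (mod 361)

Hensel's recurrence: r_{i+1} = r_i − f(r_i)·(f′(r_i))^{-1} mod 19^{i+2}, with f′(x) = 2x. Iterate:
  r_0 = 7 (mod 19)
  r_1 = 26 (mod 361)
Final: r_1 = 26, and one checks f(r_1) ≡ 0 mod 19^2.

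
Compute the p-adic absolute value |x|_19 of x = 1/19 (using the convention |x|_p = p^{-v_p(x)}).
|1/19|_19 = 19

Step 1 — compute v_19(x) by factoring powers of 19 out of the numerator and denominator: v_19(1/19) = -1. Step 2 — apply |x|_p = p^{-v_p(x)} = 19^{1} = 19.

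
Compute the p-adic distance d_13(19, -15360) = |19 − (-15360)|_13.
d_13(19, -15360) = 1/2197

Step 1 — x − y = 19 − (-15360) = 15379. Step 2 — v_13(15379) = 3 (factor: 15379 = (13^3 · 7); the sign does not affect v_p). Step 3 — |x − y|_13 = 13^{-3} = 1/2197.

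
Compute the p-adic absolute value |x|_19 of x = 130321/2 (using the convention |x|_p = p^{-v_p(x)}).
|130321/2|_19 = 1/130321

Step 1 — compute v_19(x) by factoring powers of 19 out of the numerator and denominator: v_19(130321/2) = 4. Step 2 — apply |x|_p = p^{-v_p(x)} = 19^{-4} = 1/130321.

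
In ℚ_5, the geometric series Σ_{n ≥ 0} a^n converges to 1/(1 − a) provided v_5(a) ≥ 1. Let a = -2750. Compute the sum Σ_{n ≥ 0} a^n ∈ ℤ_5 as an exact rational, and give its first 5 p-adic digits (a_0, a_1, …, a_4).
Σ a^n = 1/(1 − a) = 1/2751;  first 5 digits = (1, 0, 0, 3, 0)

v_5(a) = 3 ≥ 1, so the series converges in ℤ_5 to 1/(1 − a) = 1/(1 − (-2750)) = 1/2751. Expand this rational in ℤ_5: compute digits iteratively via d_i = x_i mod 5, x_{i+1} = (x_i − d_i)/5. The first 5 digits are (1, 0, 0, 3, 0).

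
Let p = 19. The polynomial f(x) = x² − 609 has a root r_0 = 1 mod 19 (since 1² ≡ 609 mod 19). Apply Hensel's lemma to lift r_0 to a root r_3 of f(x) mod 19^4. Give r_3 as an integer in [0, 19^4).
r_3 = 56982 (mod 130321)

Hensel's recurrence: r_{i+1} = r_i − f(r_i)·(f′(r_i))^{-1} mod 19^{i+2}, with f′(x) = 2x. Iterate:
  r_0 = 1 (mod 19)
  r_1 = 305 (mod 361)
  r_2 = 2110 (mod 6859)
  r_3 = 56982 (mod 130321)
Final: r_3 = 56982, and one checks f(r_3) ≡ 0 mod 19^4.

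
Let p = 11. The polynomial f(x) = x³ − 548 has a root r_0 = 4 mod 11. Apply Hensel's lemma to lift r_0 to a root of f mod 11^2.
r_1 = 4 (mod 121)

Hensel: r_{i+1} = r_i − f(r_i)/f′(r_i) mod 11^{i+2}, where f′(x) = 3x². Iterate:
  r_0 = 4 (mod 11)
  r_1 = 4 (mod 121)
Final: r = 4 with f(r) ≡ 0 mod 11^2.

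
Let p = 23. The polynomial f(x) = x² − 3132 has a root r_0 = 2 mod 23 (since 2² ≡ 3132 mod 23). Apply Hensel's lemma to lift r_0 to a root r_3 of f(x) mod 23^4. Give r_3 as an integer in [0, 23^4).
r_3 = 18241 (mod 279841)

Hensel's recurrence: r_{i+1} = r_i − f(r_i)·(f′(r_i))^{-1} mod 23^{i+2}, with f′(x) = 2x. Iterate:
  r_0 = 2 (mod 23)
  r_1 = 255 (mod 529)
  r_2 = 6074 (mod 12167)
  r_3 = 18241 (mod 279841)
Final: r_3 = 18241, and one checks f(r_3) ≡ 0 mod 23^4.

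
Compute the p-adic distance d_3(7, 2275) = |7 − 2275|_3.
d_3(7, 2275) = 1/81

Step 1 — x − y = 7 − 2275 = -2268. Step 2 — v_3(-2268) = 4 (factor: -2268 = −(3^4 · 28); the sign does not affect v_p). Step 3 — |x − y|_3 = 3^{-4} = 1/81.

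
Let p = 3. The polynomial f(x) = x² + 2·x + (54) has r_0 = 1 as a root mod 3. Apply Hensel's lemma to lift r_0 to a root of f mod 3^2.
r_1 = 7 (mod 9)

Hensel: r_{i+1} = r_i − f(r_i)·(f′(r_i))^{-1} mod 3^{i+2}, f′(x) = 2x + 2. Iterate:
  r_0 = 1 (mod 3)
  r_1 = 7 (mod 9)
Final: r = 7 satisfies f(r) ≡ 0 mod 3^2.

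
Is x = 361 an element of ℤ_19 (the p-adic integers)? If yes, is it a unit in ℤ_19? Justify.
x ∈ ℤ_19 but not a unit; v_19(x) = 2 > 0

ℤ_19 = {x ∈ ℚ_19 : v_19(x) ≥ 0} and ℤ_19^× = {x ∈ ℤ_19 : v_19(x) = 0}. Here v_19(361) = v_19(num) − v_19(den) = 2; compare against these criteria.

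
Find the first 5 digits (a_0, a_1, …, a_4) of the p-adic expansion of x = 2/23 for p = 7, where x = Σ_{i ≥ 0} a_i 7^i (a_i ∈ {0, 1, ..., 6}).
(a_0, …, a_4) = (1, 2, 0, 3, 2)

v_7(2/23) = 0 (numerator and denominator both coprime to 7), so x ∈ ℤ_7^×. Compute digits iteratively via a_i = x_i mod 7, x_{i+1} = (x_i − a_i)/7, with x_0 = x:
  x_0 = 2/23;  a_0 = 1;  x_1 = (x_0 − 1)/7 = -3/23
  x_1 = -3/23;  a_1 = 2;  x_2 = (x_1 − 2)/7 = -7/23
  x_2 = -7/23;  a_2 = 0;  x_3 = (x_2 − 0)/7 = -1/23
  x_3 = -1/23;  a_3 = 3;  x_4 = (x_3 − 3)/7 = -10/23
  x_4 = -10/23;  a_4 = 2;  x_5 = (x_4 − 2)/7 = -8/23
Digits: (1, 2, 0, 3, 2).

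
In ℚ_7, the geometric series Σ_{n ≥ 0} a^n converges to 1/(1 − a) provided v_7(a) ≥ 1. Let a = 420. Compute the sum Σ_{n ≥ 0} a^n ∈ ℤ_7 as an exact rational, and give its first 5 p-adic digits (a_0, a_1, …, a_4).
Σ a^n = 1/(1 − a) = -1/419;  first 5 digits = (1, 4, 3, 5, 1)

v_7(a) = 1 ≥ 1, so the series converges in ℤ_7 to 1/(1 − a) = 1/(1 − 420) = -1/419. Expand this rational in ℤ_7: compute digits iteratively via d_i = x_i mod 7, x_{i+1} = (x_i − d_i)/7. The first 5 digits are (1, 4, 3, 5, 1).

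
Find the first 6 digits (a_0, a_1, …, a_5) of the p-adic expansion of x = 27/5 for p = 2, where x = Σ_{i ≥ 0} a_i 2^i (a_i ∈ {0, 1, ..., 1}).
(a_0, …, a_5) = (1, 1, 1, 1, 1, 0)

v_2(27/5) = 0 (numerator and denominator both coprime to 2), so x ∈ ℤ_2^×. Compute digits iteratively via a_i = x_i mod 2, x_{i+1} = (x_i − a_i)/2, with x_0 = x:
  x_0 = 27/5;  a_0 = 1;  x_1 = (x_0 − 1)/2 = 11/5
  x_1 = 11/5;  a_1 = 1;  x_2 = (x_1 − 1)/2 = 3/5
  x_2 = 3/5;  a_2 = 1;  x_3 = (x_2 − 1)/2 = -1/5
  x_3 = -1/5;  a_3 = 1;  x_4 = (x_3 − 1)/2 = -3/5
  x_4 = -3/5;  a_4 = 1;  x_5 = (x_4 − 1)/2 = -4/5
  x_5 = -4/5;  a_5 = 0;  x_6 = (x_5 − 0)/2 = -2/5
Digits: (1, 1, 1, 1, 1, 0).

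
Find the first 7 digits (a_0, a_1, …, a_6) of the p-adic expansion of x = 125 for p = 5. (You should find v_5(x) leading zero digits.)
(a_0, …, a_6) = (0, 0, 0, 1, 0, 0, 0)

v_5(125) = 3, so a_0 = ... = a_2 = 0. Factor out: x = 5^3 · u with u = 1 a unit in ℤ_5. Expand u iteratively via a_{v+i} = u_i mod 5, u_{i+1} = (u_i − a_{v+i})/5:
  u_0 = 1;  a_3 = 1;  u_1 = (u_0 − 1)/5 = 0
  u_1 = 0;  a_4 = 0;  u_2 = (u_1 − 0)/5 = 0
  u_2 = 0;  a_5 = 0;  u_3 = (u_2 − 0)/5 = 0
  u_3 = 0;  a_6 = 0;  u_4 = (u_3 − 0)/5 = 0
Digits: (0, 0, 0, 1, 0, 0, 0).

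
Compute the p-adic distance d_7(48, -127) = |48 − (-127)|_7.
d_7(48, -127) = 1/7

Step 1 — x − y = 48 − (-127) = 175. Step 2 — v_7(175) = 1 (factor: 175 = (7^1 · 25); the sign does not affect v_p). Step 3 — |x − y|_7 = 7^{-1} = 1/7.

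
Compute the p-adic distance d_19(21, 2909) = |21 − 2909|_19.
d_19(21, 2909) = 1/361

Step 1 — x − y = 21 − 2909 = -2888. Step 2 — v_19(-2888) = 2 (factor: -2888 = −(19^2 · 8); the sign does not affect v_p). Step 3 — |x − y|_19 = 19^{-2} = 1/361.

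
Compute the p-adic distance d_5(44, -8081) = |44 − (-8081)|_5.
d_5(44, -8081) = 1/625

Step 1 — x − y = 44 − (-8081) = 8125. Step 2 — v_5(8125) = 4 (factor: 8125 = (5^4 · 13); the sign does not affect v_p). Step 3 — |x − y|_5 = 5^{-4} = 1/625.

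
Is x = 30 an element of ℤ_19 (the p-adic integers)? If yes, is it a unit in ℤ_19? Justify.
x ∈ ℤ_19^× (unit); v_19(x) = 0

ℤ_19 = {x ∈ ℚ_19 : v_19(x) ≥ 0} and ℤ_19^× = {x ∈ ℤ_19 : v_19(x) = 0}. Here v_19(30) = v_19(num) − v_19(den) = 0; compare against these criteria.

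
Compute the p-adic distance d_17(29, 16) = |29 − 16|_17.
d_17(29, 16) = 1

Step 1 — x − y = 29 − 16 = 13. Step 2 — v_17(13) = 0 (factor: 13 = (17^0 · 13); the sign does not affect v_p). Step 3 — |x − y|_17 = 17^{0} = 1.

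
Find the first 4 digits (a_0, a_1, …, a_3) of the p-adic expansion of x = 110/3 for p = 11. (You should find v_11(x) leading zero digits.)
(a_0, …, a_3) = (0, 7, 7, 3)

v_11(110/3) = 1, so a_0 = ... = a_0 = 0. Factor out: x = 11^1 · u with u = 10/3 a unit in ℤ_11. Expand u iteratively via a_{v+i} = u_i mod 11, u_{i+1} = (u_i − a_{v+i})/11:
  u_0 = 10/3;  a_1 = 7;  u_1 = (u_0 − 7)/11 = -1/3
  u_1 = -1/3;  a_2 = 7;  u_2 = (u_1 − 7)/11 = -2/3
  u_2 = -2/3;  a_3 = 3;  u_3 = (u_2 − 3)/11 = -1/3
Digits: (0, 7, 7, 3).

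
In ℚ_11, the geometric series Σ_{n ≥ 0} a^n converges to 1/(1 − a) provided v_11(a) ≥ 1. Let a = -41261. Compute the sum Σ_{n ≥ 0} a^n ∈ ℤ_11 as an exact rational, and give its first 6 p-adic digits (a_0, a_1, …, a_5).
Σ a^n = 1/(1 − a) = 1/41262;  first 6 digits = (1, 0, 0, 2, 8, 10)

v_11(a) = 3 ≥ 1, so the series converges in ℤ_11 to 1/(1 − a) = 1/(1 − (-41261)) = 1/41262. Expand this rational in ℤ_11: compute digits iteratively via d_i = x_i mod 11, x_{i+1} = (x_i − d_i)/11. The first 6 digits are (1, 0, 0, 2, 8, 10).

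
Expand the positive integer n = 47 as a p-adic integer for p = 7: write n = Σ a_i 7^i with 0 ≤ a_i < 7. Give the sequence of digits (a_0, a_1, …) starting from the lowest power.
(a_0, a_1, …) = (5, 6)

Repeated division by 7 gives the digits low-to-high: 47 = 5 + 6·7^1. Digit sequence: (5, 6).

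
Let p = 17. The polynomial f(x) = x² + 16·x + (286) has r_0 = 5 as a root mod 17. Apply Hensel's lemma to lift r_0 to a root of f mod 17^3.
r_2 = 90 (mod 4913)

Hensel: r_{i+1} = r_i − f(r_i)·(f′(r_i))^{-1} mod 17^{i+2}, f′(x) = 2x + 16. Iterate:
  r_0 = 5 (mod 17)
  r_1 = 90 (mod 289)
  r_2 = 90 (mod 4913)
Final: r = 90 satisfies f(r) ≡ 0 mod 17^3.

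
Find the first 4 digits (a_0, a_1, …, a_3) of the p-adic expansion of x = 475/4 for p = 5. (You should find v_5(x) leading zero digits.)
(a_0, …, a_3) = (0, 0, 1, 2)

v_5(475/4) = 2, so a_0 = ... = a_1 = 0. Factor out: x = 5^2 · u with u = 19/4 a unit in ℤ_5. Expand u iteratively via a_{v+i} = u_i mod 5, u_{i+1} = (u_i − a_{v+i})/5:
  u_0 = 19/4;  a_2 = 1;  u_1 = (u_0 − 1)/5 = 3/4
  u_1 = 3/4;  a_3 = 2;  u_2 = (u_1 − 2)/5 = -1/4
Digits: (0, 0, 1, 2).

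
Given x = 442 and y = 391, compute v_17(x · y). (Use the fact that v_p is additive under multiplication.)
v_17(172822) = 2

v_p(x) = 1 (factor: 442 = 17^1 · 26); v_p(y) = 1 (factor: 391 = 17^1 · 23). Additivity: v_p(xy) = v_p(x) + v_p(y) = 1 + 1 = 2. (Direct check: xy = 172822 = 17^2 · (598).)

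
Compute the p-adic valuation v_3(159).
v_3(159) = 1

v_3(n) is the largest exponent k such that 3^k divides n. Factor out: 159 = 3^1 · 53. (Sign doesn't affect v_p.) So v_3(159) = 1.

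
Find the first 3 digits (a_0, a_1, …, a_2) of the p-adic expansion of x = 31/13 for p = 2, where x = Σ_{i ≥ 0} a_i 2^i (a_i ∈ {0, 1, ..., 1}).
(a_0, …, a_2) = (1, 1, 0)

v_2(31/13) = 0 (numerator and denominator both coprime to 2), so x ∈ ℤ_2^×. Compute digits iteratively via a_i = x_i mod 2, x_{i+1} = (x_i − a_i)/2, with x_0 = x:
  x_0 = 31/13;  a_0 = 1;  x_1 = (x_0 − 1)/2 = 9/13
  x_1 = 9/13;  a_1 = 1;  x_2 = (x_1 − 1)/2 = -2/13
  x_2 = -2/13;  a_2 = 0;  x_3 = (x_2 − 0)/2 = -1/13
Digits: (1, 1, 0).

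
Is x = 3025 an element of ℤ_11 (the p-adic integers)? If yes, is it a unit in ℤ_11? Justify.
x ∈ ℤ_11 but not a unit; v_11(x) = 2 > 0

ℤ_11 = {x ∈ ℚ_11 : v_11(x) ≥ 0} and ℤ_11^× = {x ∈ ℤ_11 : v_11(x) = 0}. Here v_11(3025) = v_11(num) − v_11(den) = 2; compare against these criteria.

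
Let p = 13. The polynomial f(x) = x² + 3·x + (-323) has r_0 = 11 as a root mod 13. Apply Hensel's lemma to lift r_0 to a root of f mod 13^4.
r_3 = 24009 (mod 28561)

Hensel: r_{i+1} = r_i − f(r_i)·(f′(r_i))^{-1} mod 13^{i+2}, f′(x) = 2x + 3. Iterate:
  r_0 = 11 (mod 13)
  r_1 = 11 (mod 169)
  r_2 = 2039 (mod 2197)
  r_3 = 24009 (mod 28561)
Final: r = 24009 satisfies f(r) ≡ 0 mod 13^4.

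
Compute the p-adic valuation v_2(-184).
v_2(-184) = 3

v_2(n) is the largest exponent k such that 2^k divides n. Factor out: -184 = -2^3 · 23. (Sign doesn't affect v_p.) So v_2(-184) = 3.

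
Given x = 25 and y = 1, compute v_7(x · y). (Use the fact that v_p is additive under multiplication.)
v_7(25) = 0

v_p(x) = 0 (factor: 25 = 7^0 · 25); v_p(y) = 0 (factor: 1 = 7^0 · 1). Additivity: v_p(xy) = v_p(x) + v_p(y) = 0 + 0 = 0. (Direct check: xy = 25 = 7^0 · (25).)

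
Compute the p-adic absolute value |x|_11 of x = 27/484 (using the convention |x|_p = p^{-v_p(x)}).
|27/484|_11 = 121

Step 1 — compute v_11(x) by factoring powers of 11 out of the numerator and denominator: v_11(27/484) = -2. Step 2 — apply |x|_p = p^{-v_p(x)} = 11^{2} = 121.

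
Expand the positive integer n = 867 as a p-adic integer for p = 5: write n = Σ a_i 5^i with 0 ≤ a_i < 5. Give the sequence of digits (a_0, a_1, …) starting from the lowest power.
(a_0, a_1, …) = (2, 3, 4, 1, 1)

Repeated division by 5 gives the digits low-to-high: 867 = 2 + 3·5^1 + 4·5^2 + 1·5^3 + 1·5^4. Digit sequence: (2, 3, 4, 1, 1).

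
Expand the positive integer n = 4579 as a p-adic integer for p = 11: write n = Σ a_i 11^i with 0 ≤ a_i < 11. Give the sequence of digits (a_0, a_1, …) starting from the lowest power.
(a_0, a_1, …) = (3, 9, 4, 3)

Repeated division by 11 gives the digits low-to-high: 4579 = 3 + 9·11^1 + 4·11^2 + 3·11^3. Digit sequence: (3, 9, 4, 3).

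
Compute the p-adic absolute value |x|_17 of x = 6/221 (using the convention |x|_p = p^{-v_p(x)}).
|6/221|_17 = 17

Step 1 — compute v_17(x) by factoring powers of 17 out of the numerator and denominator: v_17(6/221) = -1. Step 2 — apply |x|_p = p^{-v_p(x)} = 17^{1} = 17.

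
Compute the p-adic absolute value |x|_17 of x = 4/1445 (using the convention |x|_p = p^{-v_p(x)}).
|4/1445|_17 = 289

Step 1 — compute v_17(x) by factoring powers of 17 out of the numerator and denominator: v_17(4/1445) = -2. Step 2 — apply |x|_p = p^{-v_p(x)} = 17^{2} = 289.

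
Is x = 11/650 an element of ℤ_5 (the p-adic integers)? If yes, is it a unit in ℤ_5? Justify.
x ∉ ℤ_5 (v_5(x) = -2 < 0)

ℤ_5 = {x ∈ ℚ_5 : v_5(x) ≥ 0} and ℤ_5^× = {x ∈ ℤ_5 : v_5(x) = 0}. Here v_5(11/650) = v_5(num) − v_5(den) = -2; compare against these criteria.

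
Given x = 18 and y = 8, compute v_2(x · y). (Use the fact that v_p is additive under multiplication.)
v_2(144) = 4

v_p(x) = 1 (factor: 18 = 2^1 · 9); v_p(y) = 3 (factor: 8 = 2^3 · 1). Additivity: v_p(xy) = v_p(x) + v_p(y) = 1 + 3 = 4. (Direct check: xy = 144 = 2^4 · (9).)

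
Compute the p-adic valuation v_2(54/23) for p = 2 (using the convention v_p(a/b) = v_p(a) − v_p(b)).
v_2(54/23) = 1

Factor powers of 2 from the numerator and denominator of the reduced fraction: 54 = 2^1 · 27 and 23 = 2^0 · 23. Apply v_p(a/b) = v_p(a) − v_p(b): v_2(54/23) = 1 − 0 = 1.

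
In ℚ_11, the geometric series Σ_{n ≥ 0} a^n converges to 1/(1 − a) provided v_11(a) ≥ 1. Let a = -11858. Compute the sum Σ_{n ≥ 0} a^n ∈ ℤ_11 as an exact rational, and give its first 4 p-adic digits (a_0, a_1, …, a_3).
Σ a^n = 1/(1 − a) = 1/11859;  first 4 digits = (1, 0, 1, 2)

v_11(a) = 2 ≥ 1, so the series converges in ℤ_11 to 1/(1 − a) = 1/(1 − (-11858)) = 1/11859. Expand this rational in ℤ_11: compute digits iteratively via d_i = x_i mod 11, x_{i+1} = (x_i − d_i)/11. The first 4 digits are (1, 0, 1, 2).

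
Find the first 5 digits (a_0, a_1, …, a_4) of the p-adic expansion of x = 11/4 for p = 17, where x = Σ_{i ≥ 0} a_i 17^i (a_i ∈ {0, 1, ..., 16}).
(a_0, …, a_4) = (7, 4, 4, 4, 4)

v_17(11/4) = 0 (numerator and denominator both coprime to 17), so x ∈ ℤ_17^×. Compute digits iteratively via a_i = x_i mod 17, x_{i+1} = (x_i − a_i)/17, with x_0 = x:
  x_0 = 11/4;  a_0 = 7;  x_1 = (x_0 − 7)/17 = -1/4
  x_1 = -1/4;  a_1 = 4;  x_2 = (x_1 − 4)/17 = -1/4
  x_2 = -1/4;  a_2 = 4;  x_3 = (x_2 − 4)/17 = -1/4
  x_3 = -1/4;  a_3 = 4;  x_4 = (x_3 − 4)/17 = -1/4
  x_4 = -1/4;  a_4 = 4;  x_5 = (x_4 − 4)/17 = -1/4
Digits: (7, 4, 4, 4, 4).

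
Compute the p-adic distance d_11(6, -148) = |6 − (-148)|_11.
d_11(6, -148) = 1/11

Step 1 — x − y = 6 − (-148) = 154. Step 2 — v_11(154) = 1 (factor: 154 = (11^1 · 14); the sign does not affect v_p). Step 3 — |x − y|_11 = 11^{-1} = 1/11.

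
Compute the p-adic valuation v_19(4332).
v_19(4332) = 2

v_19(n) is the largest exponent k such that 19^k divides n. Factor out: 4332 = 19^2 · 12. (Sign doesn't affect v_p.) So v_19(4332) = 2.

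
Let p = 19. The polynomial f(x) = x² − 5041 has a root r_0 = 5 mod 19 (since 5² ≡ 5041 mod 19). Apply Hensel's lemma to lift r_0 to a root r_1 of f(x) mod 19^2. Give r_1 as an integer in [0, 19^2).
r_1 = 290 (mod 361)

Hensel's recurrence: r_{i+1} = r_i − f(r_i)·(f′(r_i))^{-1} mod 19^{i+2}, with f′(x) = 2x. Iterate:
  r_0 = 5 (mod 19)
  r_1 = 290 (mod 361)
Final: r_1 = 290, and one checks f(r_1) ≡ 0 mod 19^2.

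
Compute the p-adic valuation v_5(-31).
v_5(-31) = 0

v_5(n) is the largest exponent k such that 5^k divides n. Factor out: -31 = -5^0 · 31. (Sign doesn't affect v_p.) So v_5(-31) = 0.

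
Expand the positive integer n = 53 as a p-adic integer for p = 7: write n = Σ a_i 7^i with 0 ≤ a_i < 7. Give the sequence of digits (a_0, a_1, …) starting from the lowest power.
(a_0, a_1, …) = (4, 0, 1)

Repeated division by 7 gives the digits low-to-high: 53 = 4 + 1·7^2. Digit sequence: (4, 0, 1).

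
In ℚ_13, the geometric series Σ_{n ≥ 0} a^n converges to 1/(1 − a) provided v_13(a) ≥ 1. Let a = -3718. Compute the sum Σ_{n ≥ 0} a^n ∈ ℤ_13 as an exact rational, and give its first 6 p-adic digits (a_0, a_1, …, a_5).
Σ a^n = 1/(1 − a) = 1/3719;  first 6 digits = (1, 0, 4, 11, 2, 11)

v_13(a) = 2 ≥ 1, so the series converges in ℤ_13 to 1/(1 − a) = 1/(1 − (-3718)) = 1/3719. Expand this rational in ℤ_13: compute digits iteratively via d_i = x_i mod 13, x_{i+1} = (x_i − d_i)/13. The first 6 digits are (1, 0, 4, 11, 2, 11).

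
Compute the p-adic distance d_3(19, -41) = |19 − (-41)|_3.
d_3(19, -41) = 1/3

Step 1 — x − y = 19 − (-41) = 60. Step 2 — v_3(60) = 1 (factor: 60 = (3^1 · 20); the sign does not affect v_p). Step 3 — |x − y|_3 = 3^{-1} = 1/3.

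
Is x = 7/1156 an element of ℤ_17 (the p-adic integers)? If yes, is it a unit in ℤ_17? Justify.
x ∉ ℤ_17 (v_17(x) = -2 < 0)

ℤ_17 = {x ∈ ℚ_17 : v_17(x) ≥ 0} and ℤ_17^× = {x ∈ ℤ_17 : v_17(x) = 0}. Here v_17(7/1156) = v_17(num) − v_17(den) = -2; compare against these criteria.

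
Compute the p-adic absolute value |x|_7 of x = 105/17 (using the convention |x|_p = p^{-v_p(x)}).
|105/17|_7 = 1/7

Step 1 — compute v_7(x) by factoring powers of 7 out of the numerator and denominator: v_7(105/17) = 1. Step 2 — apply |x|_p = p^{-v_p(x)} = 7^{-1} = 1/7.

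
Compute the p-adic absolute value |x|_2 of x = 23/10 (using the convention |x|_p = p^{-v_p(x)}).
|23/10|_2 = 2

Step 1 — compute v_2(x) by factoring powers of 2 out of the numerator and denominator: v_2(23/10) = -1. Step 2 — apply |x|_p = p^{-v_p(x)} = 2^{1} = 2.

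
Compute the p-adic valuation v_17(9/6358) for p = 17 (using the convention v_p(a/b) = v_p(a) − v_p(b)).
v_17(9/6358) = -2

Factor powers of 17 from the numerator and denominator of the reduced fraction: 9 = 17^0 · 9 and 6358 = 17^2 · 22. Apply v_p(a/b) = v_p(a) − v_p(b): v_17(9/6358) = 0 − 2 = -2.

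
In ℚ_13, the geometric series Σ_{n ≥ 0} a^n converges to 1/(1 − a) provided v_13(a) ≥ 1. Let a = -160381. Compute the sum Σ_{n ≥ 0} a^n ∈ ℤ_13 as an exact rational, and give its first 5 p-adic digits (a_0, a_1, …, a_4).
Σ a^n = 1/(1 − a) = 1/160382;  first 5 digits = (1, 0, 0, 5, 7)

v_13(a) = 3 ≥ 1, so the series converges in ℤ_13 to 1/(1 − a) = 1/(1 − (-160381)) = 1/160382. Expand this rational in ℤ_13: compute digits iteratively via d_i = x_i mod 13, x_{i+1} = (x_i − d_i)/13. The first 5 digits are (1, 0, 0, 5, 7).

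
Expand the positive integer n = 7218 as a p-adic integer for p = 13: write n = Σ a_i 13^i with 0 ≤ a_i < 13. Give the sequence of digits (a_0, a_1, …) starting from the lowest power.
(a_0, a_1, …) = (3, 9, 3, 3)

Repeated division by 13 gives the digits low-to-high: 7218 = 3 + 9·13^1 + 3·13^2 + 3·13^3. Digit sequence: (3, 9, 3, 3).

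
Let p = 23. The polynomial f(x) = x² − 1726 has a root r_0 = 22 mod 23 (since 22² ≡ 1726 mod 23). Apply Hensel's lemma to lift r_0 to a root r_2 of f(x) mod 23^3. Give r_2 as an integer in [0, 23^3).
r_2 = 1517 (mod 12167)

Hensel's recurrence: r_{i+1} = r_i − f(r_i)·(f′(r_i))^{-1} mod 23^{i+2}, with f′(x) = 2x. Iterate:
  r_0 = 22 (mod 23)
  r_1 = 459 (mod 529)
  r_2 = 1517 (mod 12167)
Final: r_2 = 1517, and one checks f(r_2) ≡ 0 mod 23^3.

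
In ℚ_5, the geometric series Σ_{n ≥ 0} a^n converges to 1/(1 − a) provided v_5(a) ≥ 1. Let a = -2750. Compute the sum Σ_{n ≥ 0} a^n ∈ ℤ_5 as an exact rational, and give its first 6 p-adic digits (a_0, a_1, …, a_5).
Σ a^n = 1/(1 − a) = 1/2751;  first 6 digits = (1, 0, 0, 3, 0, 4)

v_5(a) = 3 ≥ 1, so the series converges in ℤ_5 to 1/(1 − a) = 1/(1 − (-2750)) = 1/2751. Expand this rational in ℤ_5: compute digits iteratively via d_i = x_i mod 5, x_{i+1} = (x_i − d_i)/5. The first 6 digits are (1, 0, 0, 3, 0, 4).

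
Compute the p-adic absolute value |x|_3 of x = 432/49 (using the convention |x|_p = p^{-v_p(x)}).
|432/49|_3 = 1/27

Step 1 — compute v_3(x) by factoring powers of 3 out of the numerator and denominator: v_3(432/49) = 3. Step 2 — apply |x|_p = p^{-v_p(x)} = 3^{-3} = 1/27.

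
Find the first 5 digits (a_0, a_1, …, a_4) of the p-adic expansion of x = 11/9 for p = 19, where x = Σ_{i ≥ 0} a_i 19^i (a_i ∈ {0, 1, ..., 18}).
(a_0, …, a_4) = (16, 14, 14, 14, 14)

v_19(11/9) = 0 (numerator and denominator both coprime to 19), so x ∈ ℤ_19^×. Compute digits iteratively via a_i = x_i mod 19, x_{i+1} = (x_i − a_i)/19, with x_0 = x:
  x_0 = 11/9;  a_0 = 16;  x_1 = (x_0 − 16)/19 = -7/9
  x_1 = -7/9;  a_1 = 14;  x_2 = (x_1 − 14)/19 = -7/9
  x_2 = -7/9;  a_2 = 14;  x_3 = (x_2 − 14)/19 = -7/9
  x_3 = -7/9;  a_3 = 14;  x_4 = (x_3 − 14)/19 = -7/9
  x_4 = -7/9;  a_4 = 14;  x_5 = (x_4 − 14)/19 = -7/9
Digits: (16, 14, 14, 14, 14).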